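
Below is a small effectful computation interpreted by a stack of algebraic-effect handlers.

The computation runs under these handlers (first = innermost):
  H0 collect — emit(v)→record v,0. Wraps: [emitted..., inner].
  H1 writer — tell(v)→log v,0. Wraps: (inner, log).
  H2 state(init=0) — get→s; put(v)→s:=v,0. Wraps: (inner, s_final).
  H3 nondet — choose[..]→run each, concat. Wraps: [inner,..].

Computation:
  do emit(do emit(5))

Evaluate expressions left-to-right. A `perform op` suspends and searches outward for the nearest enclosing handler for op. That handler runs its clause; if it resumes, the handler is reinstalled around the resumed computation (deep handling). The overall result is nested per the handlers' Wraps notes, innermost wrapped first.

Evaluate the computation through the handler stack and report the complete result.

Answer: [(([5, 0, 0], ()), 0)]

Evaluation trace:
emit(5) @ H0 ⇒ out+=5
emit(0) @ H0 ⇒ out+=0
H0 returns [5, 0, 0]
H1 returns ([5, 0, 0], ())
H2 returns (([5, 0, 0], ()), 0)
H3 returns [(([5, 0, 0], ()), 0)]
= [(([5, 0, 0], ()), 0)]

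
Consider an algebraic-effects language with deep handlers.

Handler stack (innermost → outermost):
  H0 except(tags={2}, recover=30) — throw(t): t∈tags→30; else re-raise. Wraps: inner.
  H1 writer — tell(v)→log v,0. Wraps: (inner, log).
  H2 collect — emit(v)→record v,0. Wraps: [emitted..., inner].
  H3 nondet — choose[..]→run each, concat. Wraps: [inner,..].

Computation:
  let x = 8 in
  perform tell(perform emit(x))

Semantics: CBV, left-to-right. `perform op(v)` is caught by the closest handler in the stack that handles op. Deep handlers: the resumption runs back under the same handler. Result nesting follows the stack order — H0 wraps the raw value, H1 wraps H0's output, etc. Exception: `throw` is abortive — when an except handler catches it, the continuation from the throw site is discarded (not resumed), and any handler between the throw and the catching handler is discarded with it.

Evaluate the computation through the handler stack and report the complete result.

Working:
emit(8) @ H2 ⇒ out+=8
tell(0) @ H1 ⇒ log+=0
H0 returns 0
H1 returns (0, (0))
H2 returns [8, (0, (0))]
H3 returns [[8, (0, (0))]]
= [[8, (0, (0))]]

Answer: [[8, (0, (0))]]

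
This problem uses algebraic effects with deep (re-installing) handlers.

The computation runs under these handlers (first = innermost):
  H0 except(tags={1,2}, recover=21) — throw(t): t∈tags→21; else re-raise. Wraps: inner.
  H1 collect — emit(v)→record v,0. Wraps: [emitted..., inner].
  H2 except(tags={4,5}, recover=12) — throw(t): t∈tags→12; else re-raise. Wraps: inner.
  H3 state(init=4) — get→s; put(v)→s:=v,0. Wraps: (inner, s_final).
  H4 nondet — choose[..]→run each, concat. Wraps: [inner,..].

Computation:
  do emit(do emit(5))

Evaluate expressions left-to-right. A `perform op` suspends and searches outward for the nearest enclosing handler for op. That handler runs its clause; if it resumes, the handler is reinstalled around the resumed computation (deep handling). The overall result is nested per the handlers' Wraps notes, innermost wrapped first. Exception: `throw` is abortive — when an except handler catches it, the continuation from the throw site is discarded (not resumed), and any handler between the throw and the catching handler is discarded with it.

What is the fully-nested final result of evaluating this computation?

Answer: [([5, 0, 0], 4)]

Step-by-step:
emit(5) @ H1 ⇒ out+=5
emit(0) @ H1 ⇒ out+=0
H0 returns 0
H1 returns [5, 0, 0]
H2 returns [5, 0, 0]
H3 returns ([5, 0, 0], 4)
H4 returns [([5, 0, 0], 4)]
= [([5, 0, 0], 4)]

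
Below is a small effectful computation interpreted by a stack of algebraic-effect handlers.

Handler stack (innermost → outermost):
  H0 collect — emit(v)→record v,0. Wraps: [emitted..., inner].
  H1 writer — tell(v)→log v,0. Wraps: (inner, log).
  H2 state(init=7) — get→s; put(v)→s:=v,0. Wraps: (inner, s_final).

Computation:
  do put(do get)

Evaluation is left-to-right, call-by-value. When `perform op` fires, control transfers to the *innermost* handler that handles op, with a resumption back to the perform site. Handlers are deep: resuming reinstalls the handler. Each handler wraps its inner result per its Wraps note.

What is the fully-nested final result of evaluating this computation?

Working:
get @ H2 ⇒ 7
put(7) @ H2 ⇒ s:=7
H0 returns [0]
H1 returns ([0], ())
H2 returns (([0], ()), 7)
= (([0], ()), 7)

Answer: (([0], ()), 7)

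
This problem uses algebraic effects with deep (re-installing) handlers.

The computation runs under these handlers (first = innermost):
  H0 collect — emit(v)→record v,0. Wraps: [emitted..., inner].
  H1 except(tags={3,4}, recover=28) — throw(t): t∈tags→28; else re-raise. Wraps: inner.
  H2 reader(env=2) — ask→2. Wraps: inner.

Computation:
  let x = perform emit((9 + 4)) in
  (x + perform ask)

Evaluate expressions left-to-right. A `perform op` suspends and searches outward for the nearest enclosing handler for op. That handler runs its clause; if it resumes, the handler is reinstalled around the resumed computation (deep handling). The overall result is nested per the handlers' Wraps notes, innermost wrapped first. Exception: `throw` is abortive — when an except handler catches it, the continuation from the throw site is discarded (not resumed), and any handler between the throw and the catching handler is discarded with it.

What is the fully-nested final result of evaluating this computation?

Working:
emit(13) @ H0 ⇒ out+=13
ask @ H2 ⇒ 2
H0 returns [13, 2]
H1 returns [13, 2]
H2 returns [13, 2]
= [13, 2]

Answer: [13, 2]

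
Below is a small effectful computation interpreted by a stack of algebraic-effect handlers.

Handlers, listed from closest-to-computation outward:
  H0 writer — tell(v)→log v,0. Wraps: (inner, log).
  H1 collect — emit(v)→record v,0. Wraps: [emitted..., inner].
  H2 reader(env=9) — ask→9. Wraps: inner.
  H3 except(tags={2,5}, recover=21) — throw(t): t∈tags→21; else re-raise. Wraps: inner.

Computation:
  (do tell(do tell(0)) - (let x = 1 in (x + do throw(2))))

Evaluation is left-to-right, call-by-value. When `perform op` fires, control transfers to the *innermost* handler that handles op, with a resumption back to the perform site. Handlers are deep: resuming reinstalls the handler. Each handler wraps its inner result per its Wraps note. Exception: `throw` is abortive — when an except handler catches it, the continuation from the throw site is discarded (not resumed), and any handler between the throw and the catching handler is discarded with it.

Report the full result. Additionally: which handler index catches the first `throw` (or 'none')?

Working:
tell(0) @ H0 ⇒ log+=0
tell(0) @ H0 ⇒ log+=0
throw(2) @ H3 caught ⇒ 21
= 21

Answer: 21 ; first throw caught by: H3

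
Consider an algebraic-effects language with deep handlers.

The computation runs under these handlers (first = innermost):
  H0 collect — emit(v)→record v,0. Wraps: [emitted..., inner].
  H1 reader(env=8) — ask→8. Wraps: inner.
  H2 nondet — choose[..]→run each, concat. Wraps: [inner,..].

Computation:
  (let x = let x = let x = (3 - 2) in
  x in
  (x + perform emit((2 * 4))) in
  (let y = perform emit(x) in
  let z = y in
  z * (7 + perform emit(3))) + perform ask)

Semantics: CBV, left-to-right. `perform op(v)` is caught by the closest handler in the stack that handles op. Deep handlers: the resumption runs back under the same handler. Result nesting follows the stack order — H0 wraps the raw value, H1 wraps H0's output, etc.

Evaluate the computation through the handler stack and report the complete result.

Answer: [[8, 1, 3, 8]]

Working:
emit(8) @ H0 ⇒ out+=8
emit(1) @ H0 ⇒ out+=1
emit(3) @ H0 ⇒ out+=3
ask @ H1 ⇒ 8
H0 returns [8, 1, 3, 8]
H1 returns [8, 1, 3, 8]
H2 returns [[8, 1, 3, 8]]
= [[8, 1, 3, 8]]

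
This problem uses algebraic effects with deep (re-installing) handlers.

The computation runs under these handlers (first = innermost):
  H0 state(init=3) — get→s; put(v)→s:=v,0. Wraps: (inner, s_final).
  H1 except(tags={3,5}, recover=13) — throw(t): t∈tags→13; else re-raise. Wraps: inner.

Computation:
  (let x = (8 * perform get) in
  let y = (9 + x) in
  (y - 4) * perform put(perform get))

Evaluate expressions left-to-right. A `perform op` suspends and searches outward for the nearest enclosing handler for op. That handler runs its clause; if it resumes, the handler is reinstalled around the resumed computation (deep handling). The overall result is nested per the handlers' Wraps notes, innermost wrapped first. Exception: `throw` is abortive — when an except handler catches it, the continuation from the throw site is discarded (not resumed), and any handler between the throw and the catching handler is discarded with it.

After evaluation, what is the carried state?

Working:
get @ H0 ⇒ 3
get @ H0 ⇒ 3
put(3) @ H0 ⇒ s:=3
H0 returns (0, 3)
H1 returns (0, 3)
= (0, 3)

Answer: 3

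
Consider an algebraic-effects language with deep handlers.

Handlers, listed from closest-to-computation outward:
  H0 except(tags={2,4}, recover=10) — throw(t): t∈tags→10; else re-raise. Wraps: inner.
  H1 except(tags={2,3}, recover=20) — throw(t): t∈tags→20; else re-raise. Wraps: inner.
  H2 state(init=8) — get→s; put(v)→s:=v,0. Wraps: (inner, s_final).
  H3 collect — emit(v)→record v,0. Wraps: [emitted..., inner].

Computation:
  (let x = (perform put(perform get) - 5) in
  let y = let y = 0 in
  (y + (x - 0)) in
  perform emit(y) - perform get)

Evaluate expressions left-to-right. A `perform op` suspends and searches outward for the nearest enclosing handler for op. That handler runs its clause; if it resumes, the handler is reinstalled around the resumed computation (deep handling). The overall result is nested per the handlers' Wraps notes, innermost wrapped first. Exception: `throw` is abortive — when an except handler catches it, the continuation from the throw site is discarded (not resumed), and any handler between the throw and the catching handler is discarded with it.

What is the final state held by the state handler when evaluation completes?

Working:
get @ H2 ⇒ 8
put(8) @ H2 ⇒ s:=8
emit(-5) @ H3 ⇒ out+=-5
get @ H2 ⇒ 8
H0 returns -8
H1 returns -8
H2 returns (-8, 8)
H3 returns [-5, (-8, 8)]
= [-5, (-8, 8)]

Answer: 8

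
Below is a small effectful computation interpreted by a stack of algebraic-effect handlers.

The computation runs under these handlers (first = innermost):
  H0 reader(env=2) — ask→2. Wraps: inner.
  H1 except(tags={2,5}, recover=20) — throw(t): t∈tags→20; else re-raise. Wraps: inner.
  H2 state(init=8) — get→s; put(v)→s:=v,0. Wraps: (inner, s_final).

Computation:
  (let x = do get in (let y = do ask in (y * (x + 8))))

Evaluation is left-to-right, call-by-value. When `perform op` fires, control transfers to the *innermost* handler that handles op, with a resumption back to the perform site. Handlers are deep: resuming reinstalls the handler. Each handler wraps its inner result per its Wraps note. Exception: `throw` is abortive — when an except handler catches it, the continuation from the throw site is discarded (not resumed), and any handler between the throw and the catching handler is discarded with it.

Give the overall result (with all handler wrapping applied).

Answer: (32, 8)

Working:
get @ H2 ⇒ 8
ask @ H0 ⇒ 2
H0 returns 32
H1 returns 32
H2 returns (32, 8)
= (32, 8)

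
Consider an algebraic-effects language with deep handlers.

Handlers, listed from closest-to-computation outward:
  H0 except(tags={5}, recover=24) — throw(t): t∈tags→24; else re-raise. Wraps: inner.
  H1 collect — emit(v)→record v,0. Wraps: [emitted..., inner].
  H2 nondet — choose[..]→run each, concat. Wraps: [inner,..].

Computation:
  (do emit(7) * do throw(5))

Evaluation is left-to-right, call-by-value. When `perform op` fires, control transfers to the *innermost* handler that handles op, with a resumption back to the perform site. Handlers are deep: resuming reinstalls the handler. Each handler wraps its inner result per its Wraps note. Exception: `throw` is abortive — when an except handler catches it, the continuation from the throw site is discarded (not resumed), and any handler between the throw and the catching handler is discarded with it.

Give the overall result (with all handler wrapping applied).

Evaluation trace:
emit(7) @ H1 ⇒ out+=7
throw(5) @ H0 caught ⇒ 24
H1 returns [7, 24]
H2 returns [[7, 24]]
= [[7, 24]]

Answer: [[7, 24]]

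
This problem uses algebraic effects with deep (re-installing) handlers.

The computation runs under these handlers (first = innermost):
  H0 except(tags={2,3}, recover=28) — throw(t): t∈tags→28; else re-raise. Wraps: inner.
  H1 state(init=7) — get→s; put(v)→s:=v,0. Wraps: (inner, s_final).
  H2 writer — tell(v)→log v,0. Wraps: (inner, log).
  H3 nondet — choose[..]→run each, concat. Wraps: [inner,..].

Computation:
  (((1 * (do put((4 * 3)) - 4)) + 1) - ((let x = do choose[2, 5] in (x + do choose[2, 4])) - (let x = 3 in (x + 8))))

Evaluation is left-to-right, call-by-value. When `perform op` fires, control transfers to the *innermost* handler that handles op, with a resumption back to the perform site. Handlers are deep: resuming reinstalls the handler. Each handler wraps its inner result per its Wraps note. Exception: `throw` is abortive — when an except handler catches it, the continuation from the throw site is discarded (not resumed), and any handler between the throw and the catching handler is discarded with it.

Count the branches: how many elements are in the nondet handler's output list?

Answer: 4

Evaluation trace:
put(12) @ H1 ⇒ s:=12
choose[2, 5] @ H3
  branch[0] choose=2:
    choose[2, 4] @ H3
      branch[0] choose=2:
        H0 returns 4
        H1 returns (4, 12)
        H2 returns ((4, 12), ())
        H3 returns [((4, 12), ())]
      branch[1] choose=4:
        H0 returns 2
        H1 returns (2, 12)
        H2 returns ((2, 12), ())
        H3 returns [((2, 12), ())]
  branch[1] choose=5:
    choose[2, 4] @ H3
      branch[0] choose=2:
        H0 returns 1
        H1 returns (1, 12)
        H2 returns ((1, 12), ())
        H3 returns [((1, 12), ())]
      branch[1] choose=4:
        H0 returns -1
        H1 returns (-1, 12)
        H2 returns ((-1, 12), ())
        H3 returns [((-1, 12), ())]
= [((4, 12), ()), ((2, 12), ()), ((1, 12), ()), ((-1, 12), ())]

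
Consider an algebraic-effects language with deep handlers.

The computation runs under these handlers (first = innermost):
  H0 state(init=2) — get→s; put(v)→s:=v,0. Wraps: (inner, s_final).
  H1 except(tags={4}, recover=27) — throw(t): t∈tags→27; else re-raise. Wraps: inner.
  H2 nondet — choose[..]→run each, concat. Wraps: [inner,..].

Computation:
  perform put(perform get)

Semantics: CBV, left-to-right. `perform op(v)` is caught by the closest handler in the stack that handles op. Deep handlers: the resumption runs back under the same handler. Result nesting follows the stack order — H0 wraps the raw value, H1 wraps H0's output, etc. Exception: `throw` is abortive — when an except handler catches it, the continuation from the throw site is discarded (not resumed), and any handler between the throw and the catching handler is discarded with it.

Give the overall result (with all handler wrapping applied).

Working:
get @ H0 ⇒ 2
put(2) @ H0 ⇒ s:=2
H0 returns (0, 2)
H1 returns (0, 2)
H2 returns [(0, 2)]
= [(0, 2)]

Answer: [(0, 2)]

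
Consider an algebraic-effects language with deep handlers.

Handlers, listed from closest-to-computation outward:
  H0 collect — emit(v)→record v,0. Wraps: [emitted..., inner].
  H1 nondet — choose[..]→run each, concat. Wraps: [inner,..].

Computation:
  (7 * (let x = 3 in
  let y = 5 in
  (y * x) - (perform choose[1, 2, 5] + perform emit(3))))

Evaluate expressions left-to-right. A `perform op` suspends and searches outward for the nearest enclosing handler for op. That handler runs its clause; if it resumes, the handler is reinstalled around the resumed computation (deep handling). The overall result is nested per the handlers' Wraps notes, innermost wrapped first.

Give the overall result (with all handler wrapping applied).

Evaluation trace:
choose[1, 2, 5] @ H1
  branch[0] choose=1:
    emit(3) @ H0 ⇒ out+=3
    H0 returns [3, 98]
    H1 returns [[3, 98]]
  branch[1] choose=2:
    emit(3) @ H0 ⇒ out+=3
    H0 returns [3, 91]
    H1 returns [[3, 91]]
  branch[2] choose=5:
    emit(3) @ H0 ⇒ out+=3
    H0 returns [3, 70]
    H1 returns [[3, 70]]
= [[3, 98], [3, 91], [3, 70]]

Answer: [[3, 98], [3, 91], [3, 70]]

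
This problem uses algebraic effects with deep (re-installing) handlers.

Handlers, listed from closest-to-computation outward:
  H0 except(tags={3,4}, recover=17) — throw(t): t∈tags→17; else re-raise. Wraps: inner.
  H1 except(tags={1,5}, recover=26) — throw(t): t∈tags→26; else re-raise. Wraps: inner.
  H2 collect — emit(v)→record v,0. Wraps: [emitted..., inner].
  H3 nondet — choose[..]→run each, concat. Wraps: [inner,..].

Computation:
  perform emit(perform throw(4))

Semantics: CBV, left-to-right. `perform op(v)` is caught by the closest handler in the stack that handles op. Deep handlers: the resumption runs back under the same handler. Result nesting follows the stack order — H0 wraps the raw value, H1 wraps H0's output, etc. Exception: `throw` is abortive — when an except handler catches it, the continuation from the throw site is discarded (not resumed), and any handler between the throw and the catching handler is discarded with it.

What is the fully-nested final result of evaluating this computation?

Evaluation trace:
throw(4) @ H0 caught ⇒ 17
H1 returns 17
H2 returns [17]
H3 returns [[17]]
= [[17]]

Answer: [[17]]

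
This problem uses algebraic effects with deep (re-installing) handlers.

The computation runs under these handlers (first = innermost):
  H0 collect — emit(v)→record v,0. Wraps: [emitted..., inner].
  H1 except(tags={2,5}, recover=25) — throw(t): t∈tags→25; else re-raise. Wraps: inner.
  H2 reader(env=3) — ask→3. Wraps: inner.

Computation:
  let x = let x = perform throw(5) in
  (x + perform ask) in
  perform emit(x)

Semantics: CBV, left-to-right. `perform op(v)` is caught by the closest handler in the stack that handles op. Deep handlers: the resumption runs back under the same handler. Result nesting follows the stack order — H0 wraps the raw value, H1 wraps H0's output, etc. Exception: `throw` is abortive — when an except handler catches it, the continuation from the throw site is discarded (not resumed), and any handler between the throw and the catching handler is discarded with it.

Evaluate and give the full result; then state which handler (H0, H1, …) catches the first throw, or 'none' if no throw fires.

Answer: 25 ; first throw caught by: H1

Evaluation trace:
throw(5) @ H1 caught ⇒ 25
H2 returns 25
= 25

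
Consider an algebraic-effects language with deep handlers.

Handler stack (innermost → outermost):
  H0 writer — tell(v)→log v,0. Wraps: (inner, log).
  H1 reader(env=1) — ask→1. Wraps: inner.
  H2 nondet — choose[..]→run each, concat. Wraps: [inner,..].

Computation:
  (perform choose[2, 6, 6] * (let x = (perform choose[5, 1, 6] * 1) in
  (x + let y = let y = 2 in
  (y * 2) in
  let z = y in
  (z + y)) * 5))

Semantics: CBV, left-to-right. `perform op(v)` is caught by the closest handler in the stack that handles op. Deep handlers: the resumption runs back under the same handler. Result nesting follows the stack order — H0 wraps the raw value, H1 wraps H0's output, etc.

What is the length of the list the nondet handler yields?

Evaluation trace:
choose[2, 6, 6] @ H2
  branch[0] choose=2:
    choose[5, 1, 6] @ H2
      branch[0] choose=5:
        H0 returns (130, ())
        H1 returns (130, ())
        H2 returns [(130, ())]
      branch[1] choose=1:
        H0 returns (90, ())
        H1 returns (90, ())
        H2 returns [(90, ())]
      branch[2] choose=6:
        H0 returns (140, ())
        H1 returns (140, ())
        H2 returns [(140, ())]
  branch[1] choose=6:
    choose[5, 1, 6] @ H2
      branch[0] choose=5:
        H0 returns (390, ())
        H1 returns (390, ())
        H2 returns [(390, ())]
      branch[1] choose=1:
        H0 returns (270, ())
        H1 returns (270, ())
        H2 returns [(270, ())]
      branch[2] choose=6:
        H0 returns (420, ())
        H1 returns (420, ())
        H2 returns [(420, ())]
  branch[2] choose=6:
    choose[5, 1, 6] @ H2
      branch[0] choose=5:
        H0 returns (390, ())
        H1 returns (390, ())
        H2 returns [(390, ())]
      branch[1] choose=1:
        H0 returns (270, ())
        H1 returns (270, ())
        H2 returns [(270, ())]
      branch[2] choose=6:
        H0 returns (420, ())
        H1 returns (420, ())
        H2 returns [(420, ())]
= [(130, ()), (90, ()), (140, ()), (390, ()), (270, ()), (420, ()), (390, ()), (270, ()), (420, ())]

Answer: 9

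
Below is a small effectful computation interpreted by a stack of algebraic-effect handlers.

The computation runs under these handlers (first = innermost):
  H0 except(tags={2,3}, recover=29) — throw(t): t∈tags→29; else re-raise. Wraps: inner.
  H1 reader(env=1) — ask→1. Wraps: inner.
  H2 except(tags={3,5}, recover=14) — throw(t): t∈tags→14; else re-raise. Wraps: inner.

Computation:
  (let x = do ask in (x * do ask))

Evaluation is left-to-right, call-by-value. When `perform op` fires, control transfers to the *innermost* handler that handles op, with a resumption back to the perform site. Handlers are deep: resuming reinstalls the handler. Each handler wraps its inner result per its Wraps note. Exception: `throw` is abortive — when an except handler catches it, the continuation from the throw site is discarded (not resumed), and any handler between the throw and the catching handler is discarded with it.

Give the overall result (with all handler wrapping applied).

Step-by-step:
ask @ H1 ⇒ 1
ask @ H1 ⇒ 1
H0 returns 1
H1 returns 1
H2 returns 1
= 1

Answer: 1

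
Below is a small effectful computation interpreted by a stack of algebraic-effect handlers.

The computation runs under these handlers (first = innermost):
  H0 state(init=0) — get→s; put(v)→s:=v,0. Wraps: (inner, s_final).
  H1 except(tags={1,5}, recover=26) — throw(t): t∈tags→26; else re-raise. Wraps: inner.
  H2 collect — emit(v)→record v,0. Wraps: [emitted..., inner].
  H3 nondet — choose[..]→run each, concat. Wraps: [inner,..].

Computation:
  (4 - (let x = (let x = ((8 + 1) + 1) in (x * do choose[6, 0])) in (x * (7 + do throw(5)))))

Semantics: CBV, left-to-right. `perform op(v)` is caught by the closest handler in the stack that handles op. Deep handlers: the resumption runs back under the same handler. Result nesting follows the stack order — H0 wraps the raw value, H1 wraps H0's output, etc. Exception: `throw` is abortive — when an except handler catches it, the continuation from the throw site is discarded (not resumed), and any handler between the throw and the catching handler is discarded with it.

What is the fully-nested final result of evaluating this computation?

Evaluation trace:
choose[6, 0] @ H3
  branch[0] choose=6:
    throw(5) @ H1 caught ⇒ 26
    H2 returns [26]
    H3 returns [[26]]
  branch[1] choose=0:
    throw(5) @ H1 caught ⇒ 26
    H2 returns [26]
    H3 returns [[26]]
= [[26], [26]]

Answer: [[26], [26]]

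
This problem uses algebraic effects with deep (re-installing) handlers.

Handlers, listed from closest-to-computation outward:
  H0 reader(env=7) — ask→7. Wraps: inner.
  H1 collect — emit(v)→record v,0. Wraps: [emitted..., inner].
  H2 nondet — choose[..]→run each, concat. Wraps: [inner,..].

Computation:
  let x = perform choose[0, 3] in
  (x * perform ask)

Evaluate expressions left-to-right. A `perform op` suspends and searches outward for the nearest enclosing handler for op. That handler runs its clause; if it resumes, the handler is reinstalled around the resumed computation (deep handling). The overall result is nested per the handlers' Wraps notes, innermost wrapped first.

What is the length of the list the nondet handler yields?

Evaluation trace:
choose[0, 3] @ H2
  branch[0] choose=0:
    ask @ H0 ⇒ 7
    H0 returns 0
    H1 returns [0]
    H2 returns [[0]]
  branch[1] choose=3:
    ask @ H0 ⇒ 7
    H0 returns 21
    H1 returns [21]
    H2 returns [[21]]
= [[0], [21]]

Answer: 2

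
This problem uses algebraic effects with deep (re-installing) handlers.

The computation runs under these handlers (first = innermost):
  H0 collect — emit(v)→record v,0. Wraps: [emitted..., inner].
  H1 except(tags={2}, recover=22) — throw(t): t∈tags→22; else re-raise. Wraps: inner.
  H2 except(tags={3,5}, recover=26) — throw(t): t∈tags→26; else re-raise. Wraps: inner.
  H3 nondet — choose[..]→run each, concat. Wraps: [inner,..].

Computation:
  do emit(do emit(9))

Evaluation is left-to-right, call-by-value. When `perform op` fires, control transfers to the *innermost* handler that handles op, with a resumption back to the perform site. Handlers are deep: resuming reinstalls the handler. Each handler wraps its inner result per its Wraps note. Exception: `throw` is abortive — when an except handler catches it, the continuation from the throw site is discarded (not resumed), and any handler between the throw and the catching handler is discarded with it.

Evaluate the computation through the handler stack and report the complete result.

Evaluation trace:
emit(9) @ H0 ⇒ out+=9
emit(0) @ H0 ⇒ out+=0
H0 returns [9, 0, 0]
H1 returns [9, 0, 0]
H2 returns [9, 0, 0]
H3 returns [[9, 0, 0]]
= [[9, 0, 0]]

Answer: [[9, 0, 0]]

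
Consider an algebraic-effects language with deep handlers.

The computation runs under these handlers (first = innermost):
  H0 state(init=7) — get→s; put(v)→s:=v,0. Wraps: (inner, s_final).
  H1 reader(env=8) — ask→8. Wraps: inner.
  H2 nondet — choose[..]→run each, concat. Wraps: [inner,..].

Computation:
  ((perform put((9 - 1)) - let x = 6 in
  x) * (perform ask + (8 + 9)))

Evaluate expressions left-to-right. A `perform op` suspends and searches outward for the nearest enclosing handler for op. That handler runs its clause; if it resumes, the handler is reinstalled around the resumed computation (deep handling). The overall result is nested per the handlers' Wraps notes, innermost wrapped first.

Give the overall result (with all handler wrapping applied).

Answer: [(-150, 8)]

Step-by-step:
put(8) @ H0 ⇒ s:=8
ask @ H1 ⇒ 8
H0 returns (-150, 8)
H1 returns (-150, 8)
H2 returns [(-150, 8)]
= [(-150, 8)]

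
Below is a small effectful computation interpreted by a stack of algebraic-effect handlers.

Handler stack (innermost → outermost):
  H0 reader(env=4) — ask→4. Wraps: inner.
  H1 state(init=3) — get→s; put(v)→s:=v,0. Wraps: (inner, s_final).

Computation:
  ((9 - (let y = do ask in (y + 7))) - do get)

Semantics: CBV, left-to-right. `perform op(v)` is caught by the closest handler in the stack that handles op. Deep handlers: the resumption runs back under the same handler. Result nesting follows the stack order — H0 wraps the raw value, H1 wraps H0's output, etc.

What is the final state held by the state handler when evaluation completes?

Answer: 3

Step-by-step:
ask @ H0 ⇒ 4
get @ H1 ⇒ 3
H0 returns -5
H1 returns (-5, 3)
= (-5, 3)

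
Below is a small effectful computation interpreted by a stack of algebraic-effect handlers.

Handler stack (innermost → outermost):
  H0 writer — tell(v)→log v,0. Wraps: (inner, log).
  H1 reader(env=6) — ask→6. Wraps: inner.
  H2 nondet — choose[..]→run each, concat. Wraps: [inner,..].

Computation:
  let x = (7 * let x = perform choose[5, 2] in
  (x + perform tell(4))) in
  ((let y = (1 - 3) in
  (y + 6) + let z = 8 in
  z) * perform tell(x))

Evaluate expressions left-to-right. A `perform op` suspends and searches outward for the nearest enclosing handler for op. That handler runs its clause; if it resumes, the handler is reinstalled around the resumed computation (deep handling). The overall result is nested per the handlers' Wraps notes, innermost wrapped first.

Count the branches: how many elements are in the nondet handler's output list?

Working:
choose[5, 2] @ H2
  branch[0] choose=5:
    tell(4) @ H0 ⇒ log+=4
    tell(35) @ H0 ⇒ log+=35
    H0 returns (0, (4, 35))
    H1 returns (0, (4, 35))
    H2 returns [(0, (4, 35))]
  branch[1] choose=2:
    tell(4) @ H0 ⇒ log+=4
    tell(14) @ H0 ⇒ log+=14
    H0 returns (0, (4, 14))
    H1 returns (0, (4, 14))
    H2 returns [(0, (4, 14))]
= [(0, (4, 35)), (0, (4, 14))]

Answer: 2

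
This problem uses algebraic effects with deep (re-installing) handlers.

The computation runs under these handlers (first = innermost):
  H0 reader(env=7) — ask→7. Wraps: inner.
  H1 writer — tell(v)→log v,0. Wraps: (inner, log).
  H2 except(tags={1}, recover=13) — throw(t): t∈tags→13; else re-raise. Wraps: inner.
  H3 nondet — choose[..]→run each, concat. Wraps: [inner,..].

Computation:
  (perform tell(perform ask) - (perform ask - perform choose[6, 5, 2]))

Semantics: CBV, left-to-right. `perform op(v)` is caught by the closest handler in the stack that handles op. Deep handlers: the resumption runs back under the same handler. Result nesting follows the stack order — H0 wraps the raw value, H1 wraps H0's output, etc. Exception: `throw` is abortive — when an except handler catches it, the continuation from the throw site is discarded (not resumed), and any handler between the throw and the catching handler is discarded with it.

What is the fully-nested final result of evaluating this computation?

Step-by-step:
ask @ H0 ⇒ 7
tell(7) @ H1 ⇒ log+=7
ask @ H0 ⇒ 7
choose[6, 5, 2] @ H3
  branch[0] choose=6:
    H0 returns -1
    H1 returns (-1, (7))
    H2 returns (-1, (7))
    H3 returns [(-1, (7))]
  branch[1] choose=5:
    H0 returns -2
    H1 returns (-2, (7))
    H2 returns (-2, (7))
    H3 returns [(-2, (7))]
  branch[2] choose=2:
    H0 returns -5
    H1 returns (-5, (7))
    H2 returns (-5, (7))
    H3 returns [(-5, (7))]
= [(-1, (7)), (-2, (7)), (-5, (7))]

Answer: [(-1, (7)), (-2, (7)), (-5, (7))]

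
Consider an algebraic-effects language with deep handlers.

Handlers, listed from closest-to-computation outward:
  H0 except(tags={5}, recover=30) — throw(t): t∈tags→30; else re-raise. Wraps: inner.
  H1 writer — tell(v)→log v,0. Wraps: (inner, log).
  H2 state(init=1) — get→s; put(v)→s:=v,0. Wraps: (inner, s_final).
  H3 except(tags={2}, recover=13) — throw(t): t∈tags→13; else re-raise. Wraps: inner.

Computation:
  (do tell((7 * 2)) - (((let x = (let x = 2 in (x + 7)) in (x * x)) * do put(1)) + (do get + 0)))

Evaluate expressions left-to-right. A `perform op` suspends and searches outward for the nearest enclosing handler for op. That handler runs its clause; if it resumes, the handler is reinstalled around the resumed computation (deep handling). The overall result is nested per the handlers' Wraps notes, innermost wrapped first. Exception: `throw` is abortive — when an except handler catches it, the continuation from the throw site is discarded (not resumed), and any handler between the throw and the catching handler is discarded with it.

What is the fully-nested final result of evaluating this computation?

Evaluation trace:
tell(14) @ H1 ⇒ log+=14
put(1) @ H2 ⇒ s:=1
get @ H2 ⇒ 1
H0 returns -1
H1 returns (-1, (14))
H2 returns ((-1, (14)), 1)
H3 returns ((-1, (14)), 1)
= ((-1, (14)), 1)

Answer: ((-1, (14)), 1)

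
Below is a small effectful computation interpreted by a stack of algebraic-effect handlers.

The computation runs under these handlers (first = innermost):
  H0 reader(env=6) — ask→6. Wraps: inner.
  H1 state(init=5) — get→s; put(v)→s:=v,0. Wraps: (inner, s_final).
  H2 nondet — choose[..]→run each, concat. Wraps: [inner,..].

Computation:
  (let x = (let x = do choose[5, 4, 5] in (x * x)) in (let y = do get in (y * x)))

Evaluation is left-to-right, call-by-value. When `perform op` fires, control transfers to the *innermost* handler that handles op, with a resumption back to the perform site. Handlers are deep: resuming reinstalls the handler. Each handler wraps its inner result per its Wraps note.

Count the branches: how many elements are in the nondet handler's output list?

Answer: 3

Step-by-step:
choose[5, 4, 5] @ H2
  branch[0] choose=5:
    get @ H1 ⇒ 5
    H0 returns 125
    H1 returns (125, 5)
    H2 returns [(125, 5)]
  branch[1] choose=4:
    get @ H1 ⇒ 5
    H0 returns 80
    H1 returns (80, 5)
    H2 returns [(80, 5)]
  branch[2] choose=5:
    get @ H1 ⇒ 5
    H0 returns 125
    H1 returns (125, 5)
    H2 returns [(125, 5)]
= [(125, 5), (80, 5), (125, 5)]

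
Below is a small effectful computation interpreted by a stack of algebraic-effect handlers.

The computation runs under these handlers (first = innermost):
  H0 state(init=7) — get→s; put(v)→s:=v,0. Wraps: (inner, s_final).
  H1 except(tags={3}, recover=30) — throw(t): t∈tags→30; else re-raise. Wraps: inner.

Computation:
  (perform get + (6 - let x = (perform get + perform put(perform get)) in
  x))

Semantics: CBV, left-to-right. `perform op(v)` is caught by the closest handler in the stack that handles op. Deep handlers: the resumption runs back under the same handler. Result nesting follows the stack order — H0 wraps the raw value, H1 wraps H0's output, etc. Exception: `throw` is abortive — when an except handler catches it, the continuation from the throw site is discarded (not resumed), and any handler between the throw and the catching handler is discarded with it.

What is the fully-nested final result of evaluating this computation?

Working:
get @ H0 ⇒ 7
get @ H0 ⇒ 7
get @ H0 ⇒ 7
put(7) @ H0 ⇒ s:=7
H0 returns (6, 7)
H1 returns (6, 7)
= (6, 7)

Answer: (6, 7)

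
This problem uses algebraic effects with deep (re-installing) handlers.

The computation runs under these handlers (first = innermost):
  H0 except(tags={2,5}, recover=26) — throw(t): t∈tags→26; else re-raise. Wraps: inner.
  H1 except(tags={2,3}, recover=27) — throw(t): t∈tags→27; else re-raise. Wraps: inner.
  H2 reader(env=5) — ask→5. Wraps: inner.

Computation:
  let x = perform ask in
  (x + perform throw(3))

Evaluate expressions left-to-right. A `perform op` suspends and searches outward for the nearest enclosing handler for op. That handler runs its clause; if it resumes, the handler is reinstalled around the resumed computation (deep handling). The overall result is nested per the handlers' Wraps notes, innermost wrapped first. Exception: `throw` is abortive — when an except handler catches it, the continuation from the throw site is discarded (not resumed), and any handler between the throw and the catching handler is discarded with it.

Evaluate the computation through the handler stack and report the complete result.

Answer: 27

Step-by-step:
ask @ H2 ⇒ 5
throw(3) @ H0 re-raised
throw(3) @ H1 caught ⇒ 27
H2 returns 27
= 27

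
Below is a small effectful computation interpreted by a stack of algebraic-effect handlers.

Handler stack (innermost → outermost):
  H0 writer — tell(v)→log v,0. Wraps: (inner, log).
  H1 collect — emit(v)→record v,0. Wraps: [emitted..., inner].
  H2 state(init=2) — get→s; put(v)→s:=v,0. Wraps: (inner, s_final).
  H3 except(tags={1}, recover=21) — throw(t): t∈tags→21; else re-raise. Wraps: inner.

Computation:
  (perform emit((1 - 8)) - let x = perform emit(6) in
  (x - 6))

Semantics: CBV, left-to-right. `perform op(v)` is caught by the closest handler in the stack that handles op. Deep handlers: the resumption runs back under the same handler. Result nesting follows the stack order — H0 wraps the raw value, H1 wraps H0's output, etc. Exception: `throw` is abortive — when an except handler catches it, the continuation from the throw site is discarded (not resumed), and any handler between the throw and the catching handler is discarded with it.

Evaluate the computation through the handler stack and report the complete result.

Evaluation trace:
emit(-7) @ H1 ⇒ out+=-7
emit(6) @ H1 ⇒ out+=6
H0 returns (6, ())
H1 returns [-7, 6, (6, ())]
H2 returns ([-7, 6, (6, ())], 2)
H3 returns ([-7, 6, (6, ())], 2)
= ([-7, 6, (6, ())], 2)

Answer: ([-7, 6, (6, ())], 2)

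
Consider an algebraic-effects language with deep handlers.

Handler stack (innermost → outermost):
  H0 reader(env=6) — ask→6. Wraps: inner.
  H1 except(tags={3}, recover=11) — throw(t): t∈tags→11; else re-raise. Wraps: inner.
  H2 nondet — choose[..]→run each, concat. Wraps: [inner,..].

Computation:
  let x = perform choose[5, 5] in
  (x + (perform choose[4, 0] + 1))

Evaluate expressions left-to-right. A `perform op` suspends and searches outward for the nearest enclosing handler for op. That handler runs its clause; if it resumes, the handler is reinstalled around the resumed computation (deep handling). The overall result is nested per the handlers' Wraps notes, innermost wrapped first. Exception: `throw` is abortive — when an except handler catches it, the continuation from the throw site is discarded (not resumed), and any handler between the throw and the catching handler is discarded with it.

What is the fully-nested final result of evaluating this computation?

Working:
choose[5, 5] @ H2
  branch[0] choose=5:
    choose[4, 0] @ H2
      branch[0] choose=4:
        H0 returns 10
        H1 returns 10
        H2 returns [10]
      branch[1] choose=0:
        H0 returns 6
        H1 returns 6
        H2 returns [6]
  branch[1] choose=5:
    choose[4, 0] @ H2
      branch[0] choose=4:
        H0 returns 10
        H1 returns 10
        H2 returns [10]
      branch[1] choose=0:
        H0 returns 6
        H1 returns 6
        H2 returns [6]
= [10, 6, 10, 6]

Answer: [10, 6, 10, 6]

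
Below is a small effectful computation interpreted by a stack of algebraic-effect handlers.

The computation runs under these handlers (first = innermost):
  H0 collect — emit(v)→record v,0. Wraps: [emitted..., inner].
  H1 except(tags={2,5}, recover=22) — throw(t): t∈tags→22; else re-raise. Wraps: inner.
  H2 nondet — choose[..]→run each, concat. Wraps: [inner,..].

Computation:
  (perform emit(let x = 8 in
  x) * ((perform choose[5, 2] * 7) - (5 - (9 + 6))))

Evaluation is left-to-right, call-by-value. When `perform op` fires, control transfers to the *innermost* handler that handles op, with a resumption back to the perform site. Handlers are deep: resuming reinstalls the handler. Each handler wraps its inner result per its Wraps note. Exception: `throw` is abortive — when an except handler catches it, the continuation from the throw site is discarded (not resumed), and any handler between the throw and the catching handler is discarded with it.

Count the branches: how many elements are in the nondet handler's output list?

Step-by-step:
emit(8) @ H0 ⇒ out+=8
choose[5, 2] @ H2
  branch[0] choose=5:
    H0 returns [8, 0]
    H1 returns [8, 0]
    H2 returns [[8, 0]]
  branch[1] choose=2:
    H0 returns [8, 0]
    H1 returns [8, 0]
    H2 returns [[8, 0]]
= [[8, 0], [8, 0]]

Answer: 2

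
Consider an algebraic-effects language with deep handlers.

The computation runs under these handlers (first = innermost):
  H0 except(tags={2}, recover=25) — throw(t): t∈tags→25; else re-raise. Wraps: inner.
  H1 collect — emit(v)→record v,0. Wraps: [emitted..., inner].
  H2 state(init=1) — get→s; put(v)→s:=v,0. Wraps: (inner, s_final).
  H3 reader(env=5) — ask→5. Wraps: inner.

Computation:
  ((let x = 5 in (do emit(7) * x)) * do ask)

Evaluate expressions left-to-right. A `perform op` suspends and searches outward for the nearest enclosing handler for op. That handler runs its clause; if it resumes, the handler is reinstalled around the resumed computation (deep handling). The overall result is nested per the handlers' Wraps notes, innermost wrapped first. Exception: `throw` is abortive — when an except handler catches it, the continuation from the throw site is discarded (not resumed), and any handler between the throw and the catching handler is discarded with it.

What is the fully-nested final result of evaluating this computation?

Step-by-step:
emit(7) @ H1 ⇒ out+=7
ask @ H3 ⇒ 5
H0 returns 0
H1 returns [7, 0]
H2 returns ([7, 0], 1)
H3 returns ([7, 0], 1)
= ([7, 0], 1)

Answer: ([7, 0], 1)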